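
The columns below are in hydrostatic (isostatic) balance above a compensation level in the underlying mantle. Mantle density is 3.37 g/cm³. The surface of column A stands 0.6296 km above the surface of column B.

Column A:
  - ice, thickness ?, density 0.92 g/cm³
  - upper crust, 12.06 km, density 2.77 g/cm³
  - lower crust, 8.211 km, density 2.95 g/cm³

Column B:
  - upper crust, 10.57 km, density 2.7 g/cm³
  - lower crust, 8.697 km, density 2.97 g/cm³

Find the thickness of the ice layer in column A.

0.815 km

Take the compensation level at the base of the deeper column (depth z_c below the surface of column A) and equate Σ ρ_i t_i down to z_c; mantle fills any gap and the z_c terms cancel.
Column A: x×0.92 + 12.06×2.77 + 8.211×2.95 + (z_c − 20.271 − x)×3.37
Column B: 0.6296×0 + 10.57×2.7 + 8.697×2.97 + (z_c − 0.6296 − 19.267)×3.37
The z_c×3.37 term appears on both sides and cancels. Collect the known terms of each column as K = Σ(ρt)_known − 3.37 × (depth of known layers): K_A = 57.62865 − 3.37×20.271 = −10.68462; K_B = 54.36909 − 3.37×(0.6296 + 19.267) = −12.682452.
Balance: K_A − x×(3.37 − 0.92) = K_B, so x = (K_A − K_B)/(3.37 − 0.92) = 1.99783/2.45 = 0.815 km.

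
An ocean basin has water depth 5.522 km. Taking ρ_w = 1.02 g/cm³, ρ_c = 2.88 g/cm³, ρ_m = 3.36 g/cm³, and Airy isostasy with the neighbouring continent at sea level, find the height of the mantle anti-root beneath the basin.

21.4 km

Equating mass per unit area of the two columns: replacing crust with seawater at the top is compensated by replacing crust with mantle at the base: d (ρ_c − ρ_w) = a (ρ_m − ρ_c).
a = d (ρ_c − ρ_w)/(ρ_m − ρ_c) = 5.522 km × 1.86/0.48 = 21.4 km.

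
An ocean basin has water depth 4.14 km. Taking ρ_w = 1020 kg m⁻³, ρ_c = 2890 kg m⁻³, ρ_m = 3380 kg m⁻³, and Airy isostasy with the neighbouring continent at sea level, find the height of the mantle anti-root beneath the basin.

For local isostatic compensation: replacing crust with seawater at the top is compensated by replacing crust with mantle at the base: d (ρ_c − ρ_w) = a (ρ_m − ρ_c).
a = d (ρ_c − ρ_w)/(ρ_m − ρ_c) = 4.14 km × 1870/490 = 15.8 km.

15.8 km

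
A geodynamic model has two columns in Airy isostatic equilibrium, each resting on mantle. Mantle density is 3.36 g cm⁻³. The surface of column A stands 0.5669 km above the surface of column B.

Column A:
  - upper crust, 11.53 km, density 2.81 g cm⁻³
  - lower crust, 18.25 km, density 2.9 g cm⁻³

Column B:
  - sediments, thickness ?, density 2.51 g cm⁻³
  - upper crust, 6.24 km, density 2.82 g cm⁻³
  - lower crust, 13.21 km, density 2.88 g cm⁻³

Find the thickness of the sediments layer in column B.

Take the compensation level at the base of the deeper column (depth z_c below the surface of column A) and equate Σ ρ_i t_i down to z_c; mantle fills any gap and the z_c terms cancel.
Column A: 11.53×2.81 + 18.25×2.9 + (z_c − 29.78)×3.36
Column B: 0.5669×0 + x×2.51 + 6.24×2.82 + 13.21×2.88 + (z_c − 0.5669 − 19.45 − x)×3.36
The z_c×3.36 term appears on both sides and cancels. Collect the known terms of each column as K = Σ(ρt)_known − 3.36 × (depth of known layers): K_A = 85.3243 − 3.36×29.78 = −14.7365; K_B = 55.6416 − 3.36×(0.5669 + 19.45) = −11.615184.
Balance: K_A = K_B − x×(3.36 − 2.51), so x = (K_B − K_A)/(3.36 − 2.51) = 3.12132/0.85 = 3.67 km.

3.67 km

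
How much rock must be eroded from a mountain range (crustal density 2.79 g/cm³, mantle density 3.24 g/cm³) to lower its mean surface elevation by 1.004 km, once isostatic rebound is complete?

7.23 km

Net drop Δ = e − u = e − e ρ_c/ρ_m = e (ρ_m − ρ_c)/ρ_m.
e = Δ ρ_m/(ρ_m − ρ_c) = 1.004 km × 3.24/0.45 = 7.23 km.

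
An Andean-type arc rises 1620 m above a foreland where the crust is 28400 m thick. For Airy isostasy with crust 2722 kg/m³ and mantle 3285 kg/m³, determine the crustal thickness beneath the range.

Root depth r = h ρ_c / (ρ_m − ρ_c) = 1620 m × 2722 / 563 = 7832 m.
Total thickness = T + h + r = 28400 m + 1620 m + 7832 m = 37900 m.

37900 m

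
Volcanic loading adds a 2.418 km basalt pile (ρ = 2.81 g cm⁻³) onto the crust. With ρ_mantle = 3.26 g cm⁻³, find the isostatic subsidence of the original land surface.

2.08 km

Subaerial loading: s = t ρ_load / ρ_m.
s = 2.418 km × 2.81/3.26 = 2.08 km.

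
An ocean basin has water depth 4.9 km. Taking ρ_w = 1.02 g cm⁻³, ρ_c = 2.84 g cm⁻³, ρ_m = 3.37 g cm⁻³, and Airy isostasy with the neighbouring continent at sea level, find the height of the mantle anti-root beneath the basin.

16.8 km

Isostatic balance requires: replacing crust with seawater at the top is compensated by replacing crust with mantle at the base: d (ρ_c − ρ_w) = a (ρ_m − ρ_c).
a = d (ρ_c − ρ_w)/(ρ_m − ρ_c) = 4.9 km × 1.82/0.53 = 16.8 km.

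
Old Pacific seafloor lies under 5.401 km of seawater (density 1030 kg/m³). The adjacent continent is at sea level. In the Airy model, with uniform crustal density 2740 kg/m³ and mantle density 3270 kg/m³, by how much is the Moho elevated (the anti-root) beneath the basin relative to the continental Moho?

17.4 km

Isostatic balance requires: replacing crust with seawater at the top is compensated by replacing crust with mantle at the base: d (ρ_c − ρ_w) = a (ρ_m − ρ_c).
a = d (ρ_c − ρ_w)/(ρ_m − ρ_c) = 5.401 km × 1710/530 = 17.4 km.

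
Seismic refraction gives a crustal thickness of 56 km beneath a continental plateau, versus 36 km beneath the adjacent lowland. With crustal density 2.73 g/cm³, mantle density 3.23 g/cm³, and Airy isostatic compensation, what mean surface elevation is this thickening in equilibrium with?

Excess crust Δ = 56 km − 36 km = 20 km, split between elevation h and root r with h + r = Δ.
Airy balance ρ_c h = (ρ_m − ρ_c) r gives r = h ρ_c/(ρ_m − ρ_c), so h (1 + ρ_c/(ρ_m − ρ_c)) = Δ, i.e. h = Δ (ρ_m − ρ_c)/ρ_m.
h = 20 km × 0.5/3.23 = 3.1 km.

3.1 km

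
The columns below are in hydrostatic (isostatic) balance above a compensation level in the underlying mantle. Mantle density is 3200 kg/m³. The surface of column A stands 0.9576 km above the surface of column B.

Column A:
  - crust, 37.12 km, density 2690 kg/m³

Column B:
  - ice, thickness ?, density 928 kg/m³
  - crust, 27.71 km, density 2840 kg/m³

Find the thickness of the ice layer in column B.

Take the compensation level at the base of the deeper column (depth z_c below the surface of column A) and equate Σ ρ_i t_i down to z_c; mantle fills any gap and the z_c terms cancel.
Column A: 37.12×2690 + (z_c − 37.12)×3200
Column B: 0.9576×0 + x×928 + 27.71×2840 + (z_c − 0.9576 − 27.71 − x)×3200
The z_c×3200 term appears on both sides and cancels. Collect the known terms of each column as K = Σ(ρt)_known − 3200 × (depth of known layers): K_A = 99852.8 − 3200×37.12 = −18931.2; K_B = 78696.4 − 3200×(0.9576 + 27.71) = −13039.92.
Balance: K_A = K_B − x×(3200 − 928), so x = (K_B − K_A)/(3200 − 928) = 5891.28/2272 = 2.59 km.

2.59 km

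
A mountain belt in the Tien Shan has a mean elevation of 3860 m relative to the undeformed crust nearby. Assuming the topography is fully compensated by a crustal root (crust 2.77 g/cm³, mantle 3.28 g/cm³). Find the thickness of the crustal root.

In Airy isostatic equilibrium: the weight of the topography is balanced by the buoyancy of the root, ρ_c h = (ρ_m − ρ_c) r.
r = h · ρ_c / (ρ_m − ρ_c) = 3860 m × 2.77 / (3.28 − 2.77) = 21000 m.

21000 m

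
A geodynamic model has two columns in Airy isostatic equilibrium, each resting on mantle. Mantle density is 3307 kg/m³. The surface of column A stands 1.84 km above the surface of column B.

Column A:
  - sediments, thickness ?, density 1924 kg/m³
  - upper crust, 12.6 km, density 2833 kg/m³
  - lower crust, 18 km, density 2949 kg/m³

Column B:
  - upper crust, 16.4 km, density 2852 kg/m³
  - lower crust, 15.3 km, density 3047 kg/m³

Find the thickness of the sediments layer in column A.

3.69 km

Take the compensation level at the base of the deeper column (depth z_c below the surface of column A) and equate Σ ρ_i t_i down to z_c; mantle fills any gap and the z_c terms cancel.
Column A: x×1924 + 12.6×2833 + 18×2949 + (z_c − 30.6 − x)×3307
Column B: 1.84×0 + 16.4×2852 + 15.3×3047 + (z_c − 1.84 − 31.7)×3307
The z_c×3307 term appears on both sides and cancels. Collect the known terms of each column as K = Σ(ρt)_known − 3307 × (depth of known layers): K_A = 88777.8 − 3307×30.6 = −12416.4; K_B = 93391.9 − 3307×(1.84 + 31.7) = −17524.88.
Balance: K_A − x×(3307 − 1924) = K_B, so x = (K_A − K_B)/(3307 − 1924) = 5108.48/1383 = 3.69 km.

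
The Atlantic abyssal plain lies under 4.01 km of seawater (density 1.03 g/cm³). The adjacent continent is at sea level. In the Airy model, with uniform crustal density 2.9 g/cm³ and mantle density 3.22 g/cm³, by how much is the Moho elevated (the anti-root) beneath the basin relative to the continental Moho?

23.4 km

For local isostatic compensation: replacing crust with seawater at the top is compensated by replacing crust with mantle at the base: d (ρ_c − ρ_w) = a (ρ_m − ρ_c).
a = d (ρ_c − ρ_w)/(ρ_m − ρ_c) = 4.01 km × 1.87/0.32 = 23.4 km.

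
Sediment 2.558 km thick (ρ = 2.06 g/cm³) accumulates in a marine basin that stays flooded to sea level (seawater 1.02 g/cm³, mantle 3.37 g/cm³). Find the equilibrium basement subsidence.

Submarine loading: the sediment displaces seawater, and the subsidence is in turn flooded, so s (ρ_m − ρ_w) = t (ρ_sed − ρ_w).
s = 2.558 km × (2.06 − 1.02) / (3.37 − 1.02) = 1.13 km.

1.13 km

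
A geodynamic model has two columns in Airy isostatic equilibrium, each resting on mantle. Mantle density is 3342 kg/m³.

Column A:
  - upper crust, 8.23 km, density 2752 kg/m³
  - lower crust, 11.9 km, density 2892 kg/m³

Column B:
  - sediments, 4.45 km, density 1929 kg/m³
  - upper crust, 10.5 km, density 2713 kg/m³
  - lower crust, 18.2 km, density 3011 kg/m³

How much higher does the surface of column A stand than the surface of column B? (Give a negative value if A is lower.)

For any compensation level in the mantle, the mantle terms cancel and isostasy reduces to e = (Σt_A − Σt_B) − (Σ(ρt)_A − Σ(ρt)_B) / ρ_m.
Σt_A = 20.13 km; Σt_B = 33.15 km; Σ(ρt)_A = 57063.76; Σ(ρt)_B = 91870.75 (in km·kg/m³).
e = (20.13 − 33.15) − (57063.76 − 91870.75) / 3342 = −2.6 km.

−2.6 km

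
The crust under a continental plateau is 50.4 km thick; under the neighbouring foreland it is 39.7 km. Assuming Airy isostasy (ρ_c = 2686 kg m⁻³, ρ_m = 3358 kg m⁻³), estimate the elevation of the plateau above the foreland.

Excess crust Δ = 50.4 km − 39.7 km = 10.7 km, split between elevation h and root r with h + r = Δ.
Airy balance ρ_c h = (ρ_m − ρ_c) r gives r = h ρ_c/(ρ_m − ρ_c), so h (1 + ρ_c/(ρ_m − ρ_c)) = Δ, i.e. h = Δ (ρ_m − ρ_c)/ρ_m.
h = 10.7 km × 672/3358 = 2.14 km.

2.14 km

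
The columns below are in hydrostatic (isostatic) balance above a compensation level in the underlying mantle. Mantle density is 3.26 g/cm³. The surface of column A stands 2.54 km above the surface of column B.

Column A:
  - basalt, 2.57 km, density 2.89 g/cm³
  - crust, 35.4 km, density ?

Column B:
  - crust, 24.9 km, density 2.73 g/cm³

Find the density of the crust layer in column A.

Take the compensation level at the base of the deeper column (depth z_c below the surface of column A) and equate Σ ρ_i t_i down to z_c; mantle fills any gap and the z_c terms cancel.
Column A: 2.57×2.89 + 35.4×ρ + (z_c − 37.97)×3.26
Column B: 2.54×0 + 24.9×2.73 + (z_c − 2.54 − 24.9)×3.26
The z_c×3.26 term appears on both sides and cancels. Collect the known terms of each column as K = Σ(ρt)_known − 3.26 × (depth of known layers): K_A = 7.4273 − 3.26×37.97 = −116.3549; K_B = 67.977 − 3.26×(2.54 + 24.9) = −21.4774.
Balance: K_A + 35.4×ρ = K_B, so ρ = (K_B − K_A)/35.4 = 94.8775/35.4 = 2.68 g/cm³.

2.68 g/cm³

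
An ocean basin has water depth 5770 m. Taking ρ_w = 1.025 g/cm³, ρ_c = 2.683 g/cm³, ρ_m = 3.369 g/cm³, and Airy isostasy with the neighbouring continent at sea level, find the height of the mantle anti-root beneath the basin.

13900 m

By Archimedes' principle applied to the lithosphere: replacing crust with seawater at the top is compensated by replacing crust with mantle at the base: d (ρ_c − ρ_w) = a (ρ_m − ρ_c).
a = d (ρ_c − ρ_w)/(ρ_m − ρ_c) = 5770 m × 1.658/0.686 = 13900 m.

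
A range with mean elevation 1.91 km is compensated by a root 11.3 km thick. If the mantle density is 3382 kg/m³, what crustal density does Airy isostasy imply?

ρ_c h = (ρ_m − ρ_c) r → ρ_c (h + r) = ρ_m r → ρ_c = ρ_m r / (h + r).
ρ_c = 3382 × 11.3 km / (1.91 km + 11.3 km) = 2890 kg/m³.

2890 kg/m³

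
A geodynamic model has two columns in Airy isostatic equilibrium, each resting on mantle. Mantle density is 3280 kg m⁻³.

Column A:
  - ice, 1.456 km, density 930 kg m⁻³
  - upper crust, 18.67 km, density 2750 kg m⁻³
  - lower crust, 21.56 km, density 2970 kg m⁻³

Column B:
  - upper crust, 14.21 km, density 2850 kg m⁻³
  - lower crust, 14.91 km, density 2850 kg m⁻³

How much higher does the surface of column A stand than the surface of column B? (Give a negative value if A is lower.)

2.28 km

For any compensation level in the mantle, the mantle terms cancel and isostasy reduces to e = (Σt_A − Σt_B) − (Σ(ρt)_A − Σ(ρt)_B) / ρ_m.
Σt_A = 41.686 km; Σt_B = 29.12 km; Σ(ρt)_A = 116729.78; Σ(ρt)_B = 82992 (in km·kg m⁻³).
e = (41.686 − 29.12) − (116729.78 − 82992) / 3280 = 2.28 km.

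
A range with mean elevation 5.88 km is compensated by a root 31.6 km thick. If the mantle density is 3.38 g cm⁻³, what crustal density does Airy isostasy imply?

ρ_c h = (ρ_m − ρ_c) r → ρ_c (h + r) = ρ_m r → ρ_c = ρ_m r / (h + r).
ρ_c = 3.38 × 31.6 km / (5.88 km + 31.6 km) = 2.85 g cm⁻³.

2.85 g cm⁻³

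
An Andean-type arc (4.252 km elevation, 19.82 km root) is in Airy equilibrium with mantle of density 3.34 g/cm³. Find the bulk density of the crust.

ρ_c h = (ρ_m − ρ_c) r → ρ_c (h + r) = ρ_m r → ρ_c = ρ_m r / (h + r).
ρ_c = 3.34 × 19.82 km / (4.252 km + 19.82 km) = 2.75 g/cm³.

2.75 g/cm³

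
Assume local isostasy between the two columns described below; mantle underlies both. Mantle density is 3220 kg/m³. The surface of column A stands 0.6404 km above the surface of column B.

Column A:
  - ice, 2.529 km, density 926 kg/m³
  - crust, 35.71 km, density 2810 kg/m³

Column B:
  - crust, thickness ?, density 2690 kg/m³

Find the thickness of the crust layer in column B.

Take the compensation level at the base of the deeper column (depth z_c below the surface of column A) and equate Σ ρ_i t_i down to z_c; mantle fills any gap and the z_c terms cancel.
Column A: 2.529×926 + 35.71×2810 + (z_c − 38.239)×3220
Column B: 0.6404×0 + x×2690 + (z_c − 0.6404 − 0 − x)×3220
The z_c×3220 term appears on both sides and cancels. Collect the known terms of each column as K = Σ(ρt)_known − 3220 × (depth of known layers): K_A = 102686.954 − 3220×38.239 = −20442.626; K_B = 0 − 3220×(0.6404 + 0) = −2062.088.
Balance: K_A = K_B − x×(3220 − 2690), so x = (K_B − K_A)/(3220 − 2690) = 18380.5/530 = 34.7 km.

34.7 km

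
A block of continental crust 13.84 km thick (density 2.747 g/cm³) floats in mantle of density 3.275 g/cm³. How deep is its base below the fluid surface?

Draft d = t ρ_obj/ρ_fluid = 13.84 km × 2.747/3.275 = 11.6 km.

11.6 km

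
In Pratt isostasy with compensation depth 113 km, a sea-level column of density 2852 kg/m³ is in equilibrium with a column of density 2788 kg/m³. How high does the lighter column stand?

ρ_ref D = ρ (D + h) → h = D (ρ_ref − ρ)/ρ.
h = 113 km × (2852 − 2788)/2788 = 2.59 km.

2.59 km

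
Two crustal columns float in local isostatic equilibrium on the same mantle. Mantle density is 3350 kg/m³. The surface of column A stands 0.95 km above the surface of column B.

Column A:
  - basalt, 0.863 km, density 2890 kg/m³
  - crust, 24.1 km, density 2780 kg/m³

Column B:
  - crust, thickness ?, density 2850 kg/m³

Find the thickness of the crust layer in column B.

Take the compensation level at the base of the deeper column (depth z_c below the surface of column A) and equate Σ ρ_i t_i down to z_c; mantle fills any gap and the z_c terms cancel.
Column A: 0.863×2890 + 24.1×2780 + (z_c − 24.963)×3350
Column B: 0.95×0 + x×2850 + (z_c − 0.95 − 0 − x)×3350
The z_c×3350 term appears on both sides and cancels. Collect the known terms of each column as K = Σ(ρt)_known − 3350 × (depth of known layers): K_A = 69492.07 − 3350×24.963 = −14133.98; K_B = 0 − 3350×(0.95 + 0) = −3182.5.
Balance: K_A = K_B − x×(3350 − 2850), so x = (K_B − K_A)/(3350 − 2850) = 10951.5/500 = 21.9 km.

21.9 km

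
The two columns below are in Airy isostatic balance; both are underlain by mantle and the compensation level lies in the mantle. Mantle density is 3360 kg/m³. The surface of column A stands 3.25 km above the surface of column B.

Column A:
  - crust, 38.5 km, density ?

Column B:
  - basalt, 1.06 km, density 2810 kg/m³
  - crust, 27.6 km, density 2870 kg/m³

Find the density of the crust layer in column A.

Take the compensation level at the base of the deeper column (depth z_c below the surface of column A) and equate Σ ρ_i t_i down to z_c; mantle fills any gap and the z_c terms cancel.
Column A: 38.5×ρ + (z_c − 38.5)×3360
Column B: 3.25×0 + 1.06×2810 + 27.6×2870 + (z_c − 3.25 − 28.66)×3360
The z_c×3360 term appears on both sides and cancels. Collect the known terms of each column as K = Σ(ρt)_known − 3360 × (depth of known layers): K_A = 0 − 3360×38.5 = −129360; K_B = 82190.6 − 3360×(3.25 + 28.66) = −25027.
Balance: K_A + 38.5×ρ = K_B, so ρ = (K_B − K_A)/38.5 = 104333/38.5 = 2710 kg/m³.

2710 kg/m³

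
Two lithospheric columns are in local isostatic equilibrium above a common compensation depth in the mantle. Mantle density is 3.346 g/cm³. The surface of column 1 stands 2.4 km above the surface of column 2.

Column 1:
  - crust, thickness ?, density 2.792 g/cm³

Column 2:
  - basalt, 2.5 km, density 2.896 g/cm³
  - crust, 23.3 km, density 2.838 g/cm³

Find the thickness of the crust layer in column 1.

Take the compensation level at the base of the deeper column (depth z_c below the surface of column 1) and equate Σ ρ_i t_i down to z_c; mantle fills any gap and the z_c terms cancel.
Column 1: x×2.792 + (z_c − 0 − x)×3.346
Column 2: 2.4×0 + 2.5×2.896 + 23.3×2.838 + (z_c − 2.4 − 25.8)×3.346
The z_c×3.346 term appears on both sides and cancels. Collect the known terms of each column as K = Σ(ρt)_known − 3.346 × (depth of known layers): K_1 = 0 − 3.346×0 = 0; K_2 = 73.3654 − 3.346×(2.4 + 25.8) = −20.9918.
Balance: K_1 − x×(3.346 − 2.792) = K_2, so x = (K_1 − K_2)/(3.346 − 2.792) = 20.9918/0.554 = 37.9 km.

37.9 km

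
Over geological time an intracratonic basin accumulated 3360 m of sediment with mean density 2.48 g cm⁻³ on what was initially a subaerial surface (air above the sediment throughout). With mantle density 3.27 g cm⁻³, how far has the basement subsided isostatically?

2550 m

Subaerial load: s = t ρ_sed / ρ_m = 3360 m × 2.48/3.27 = 2550 m.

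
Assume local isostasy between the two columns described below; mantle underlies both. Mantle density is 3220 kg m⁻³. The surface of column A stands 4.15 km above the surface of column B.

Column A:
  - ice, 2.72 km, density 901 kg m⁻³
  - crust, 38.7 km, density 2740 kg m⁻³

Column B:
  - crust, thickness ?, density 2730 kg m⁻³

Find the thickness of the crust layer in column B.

23.5 km

Take the compensation level at the base of the deeper column (depth z_c below the surface of column A) and equate Σ ρ_i t_i down to z_c; mantle fills any gap and the z_c terms cancel.
Column A: 2.72×901 + 38.7×2740 + (z_c − 41.42)×3220
Column B: 4.15×0 + x×2730 + (z_c − 4.15 − 0 − x)×3220
The z_c×3220 term appears on both sides and cancels. Collect the known terms of each column as K = Σ(ρt)_known − 3220 × (depth of known layers): K_A = 108488.72 − 3220×41.42 = −24883.68; K_B = 0 − 3220×(4.15 + 0) = −13363.
Balance: K_A = K_B − x×(3220 − 2730), so x = (K_B − K_A)/(3220 − 2730) = 11520.7/490 = 23.5 km.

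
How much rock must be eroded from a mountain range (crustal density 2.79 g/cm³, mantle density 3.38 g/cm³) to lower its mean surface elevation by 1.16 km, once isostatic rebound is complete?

6.65 km

Net drop Δ = e − u = e − e ρ_c/ρ_m = e (ρ_m − ρ_c)/ρ_m.
e = Δ ρ_m/(ρ_m − ρ_c) = 1.16 km × 3.38/0.59 = 6.65 km.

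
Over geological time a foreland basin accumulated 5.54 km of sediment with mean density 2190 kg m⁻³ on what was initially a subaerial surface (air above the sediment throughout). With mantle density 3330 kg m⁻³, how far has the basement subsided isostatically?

3.64 km

Subaerial load: s = t ρ_sed / ρ_m = 5.54 km × 2190/3330 = 3.64 km.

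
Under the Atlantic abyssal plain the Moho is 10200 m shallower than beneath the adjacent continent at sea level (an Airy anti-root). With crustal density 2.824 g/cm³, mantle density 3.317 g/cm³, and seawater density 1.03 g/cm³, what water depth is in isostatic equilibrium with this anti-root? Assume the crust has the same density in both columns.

2800 m

Replacing a thickness d of crust by seawater at the top must be balanced by replacing crust with mantle at the base: d (ρ_c − ρ_w) = a (ρ_m − ρ_c).
d = a (ρ_m − ρ_c)/(ρ_c − ρ_w) = 10200 m × 0.493/1.794 = 2800 m.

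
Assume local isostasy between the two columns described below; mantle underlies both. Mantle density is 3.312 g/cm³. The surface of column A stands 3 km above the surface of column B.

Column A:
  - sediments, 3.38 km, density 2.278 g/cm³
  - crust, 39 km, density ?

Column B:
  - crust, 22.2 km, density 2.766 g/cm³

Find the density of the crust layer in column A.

Take the compensation level at the base of the deeper column (depth z_c below the surface of column A) and equate Σ ρ_i t_i down to z_c; mantle fills any gap and the z_c terms cancel.
Column A: 3.38×2.278 + 39×ρ + (z_c − 42.38)×3.312
Column B: 3×0 + 22.2×2.766 + (z_c − 3 − 22.2)×3.312
The z_c×3.312 term appears on both sides and cancels. Collect the known terms of each column as K = Σ(ρt)_known − 3.312 × (depth of known layers): K_A = 7.69964 − 3.312×42.38 = −132.66292; K_B = 61.4052 − 3.312×(3 + 22.2) = −22.0572.
Balance: K_A + 39×ρ = K_B, so ρ = (K_B − K_A)/39 = 110.606/39 = 2.84 g/cm³.

2.84 g/cm³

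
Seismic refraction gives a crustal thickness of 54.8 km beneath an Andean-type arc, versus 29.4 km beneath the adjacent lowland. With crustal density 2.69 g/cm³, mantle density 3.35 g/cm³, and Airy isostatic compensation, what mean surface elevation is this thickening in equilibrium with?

5 km

Excess crust Δ = 54.8 km − 29.4 km = 25.4 km, split between elevation h and root r with h + r = Δ.
Airy balance ρ_c h = (ρ_m − ρ_c) r gives r = h ρ_c/(ρ_m − ρ_c), so h (1 + ρ_c/(ρ_m − ρ_c)) = Δ, i.e. h = Δ (ρ_m − ρ_c)/ρ_m.
h = 25.4 km × 0.66/3.35 = 5 km.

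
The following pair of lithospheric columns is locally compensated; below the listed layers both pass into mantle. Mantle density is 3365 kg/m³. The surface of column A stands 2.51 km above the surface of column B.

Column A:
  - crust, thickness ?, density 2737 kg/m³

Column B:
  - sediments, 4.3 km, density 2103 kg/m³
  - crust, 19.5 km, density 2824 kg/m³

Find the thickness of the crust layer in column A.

38.9 km

Take the compensation level at the base of the deeper column (depth z_c below the surface of column A) and equate Σ ρ_i t_i down to z_c; mantle fills any gap and the z_c terms cancel.
Column A: x×2737 + (z_c − 0 − x)×3365
Column B: 2.51×0 + 4.3×2103 + 19.5×2824 + (z_c − 2.51 − 23.8)×3365
The z_c×3365 term appears on both sides and cancels. Collect the known terms of each column as K = Σ(ρt)_known − 3365 × (depth of known layers): K_A = 0 − 3365×0 = 0; K_B = 64110.9 − 3365×(2.51 + 23.8) = −24422.25.
Balance: K_A − x×(3365 − 2737) = K_B, so x = (K_A − K_B)/(3365 − 2737) = 24422.2/628 = 38.9 km.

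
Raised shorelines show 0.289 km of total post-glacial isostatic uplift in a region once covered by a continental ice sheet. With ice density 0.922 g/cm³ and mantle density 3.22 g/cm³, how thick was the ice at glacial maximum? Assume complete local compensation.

1.01 km

u = t ρ_ice/ρ_m → t = u ρ_m/ρ_ice = 0.289 km × 3.22/0.922 = 1.01 km.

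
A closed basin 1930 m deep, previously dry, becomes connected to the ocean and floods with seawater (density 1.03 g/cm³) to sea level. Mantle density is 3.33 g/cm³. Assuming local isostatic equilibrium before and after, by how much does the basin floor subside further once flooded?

After flooding the water column is d + s deep. Its weight must equal the weight of mantle displaced by the extra subsidence s: (d + s) ρ_w = s ρ_m.
s = d ρ_w / (ρ_m − ρ_w) = 1930 m × 1.03/(3.33 − 1.03) = 864 m.

864 m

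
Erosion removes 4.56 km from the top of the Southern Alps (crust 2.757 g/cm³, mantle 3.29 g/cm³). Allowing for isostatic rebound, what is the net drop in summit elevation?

0.739 km

Rebound u = e ρ_c/ρ_m = 4.56 km × 2.757/3.29 = 3.821 km.
Net surface drop = e − u = 4.56 km − 3.821 km = e (ρ_m − ρ_c)/ρ_m = 0.739 km.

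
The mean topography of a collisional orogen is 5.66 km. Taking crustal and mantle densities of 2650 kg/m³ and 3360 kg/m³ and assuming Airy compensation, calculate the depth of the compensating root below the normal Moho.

21.1 km

Equating mass per unit area of the two columns: the weight of the topography is balanced by the buoyancy of the root, ρ_c h = (ρ_m − ρ_c) r.
r = h · ρ_c / (ρ_m − ρ_c) = 5.66 km × 2650 / (3360 − 2650) = 21.1 km.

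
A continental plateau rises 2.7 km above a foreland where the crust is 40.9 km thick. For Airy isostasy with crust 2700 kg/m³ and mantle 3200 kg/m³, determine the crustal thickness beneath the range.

58.2 km

Root depth r = h ρ_c / (ρ_m − ρ_c) = 2.7 km × 2700 / 500 = 14.58 km.
Total thickness = T + h + r = 40.9 km + 2.7 km + 14.58 km = 58.2 km.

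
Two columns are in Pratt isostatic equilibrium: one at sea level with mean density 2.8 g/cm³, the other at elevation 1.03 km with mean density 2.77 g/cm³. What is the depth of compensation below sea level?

95.1 km

ρ_ref D = ρ (D + h) → D (ρ_ref − ρ) = ρ h.
D = ρ h/(ρ_ref − ρ) = 2.77 × 1.03 km/(2.8 − 2.77) = 95.1 km.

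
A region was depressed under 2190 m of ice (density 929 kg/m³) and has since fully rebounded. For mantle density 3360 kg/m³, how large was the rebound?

606 m

Removing the load lets mantle flow back in; uplift u satisfies ρ_ice t = ρ_m u.
u = t ρ_ice/ρ_m = 2190 m × 929/3360 = 606 m.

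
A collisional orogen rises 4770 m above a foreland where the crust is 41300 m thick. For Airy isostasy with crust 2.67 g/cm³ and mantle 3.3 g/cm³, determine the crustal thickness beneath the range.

Root depth r = h ρ_c / (ρ_m − ρ_c) = 4770 m × 2.67 / 0.63 = 20220 m.
Total thickness = T + h + r = 41300 m + 4770 m + 20220 m = 66300 m.

66300 m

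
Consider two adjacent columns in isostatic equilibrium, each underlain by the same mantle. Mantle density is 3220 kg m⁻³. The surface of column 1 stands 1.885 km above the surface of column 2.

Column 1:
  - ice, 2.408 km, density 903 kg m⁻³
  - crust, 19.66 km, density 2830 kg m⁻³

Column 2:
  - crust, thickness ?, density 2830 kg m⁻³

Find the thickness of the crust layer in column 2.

Take the compensation level at the base of the deeper column (depth z_c below the surface of column 1) and equate Σ ρ_i t_i down to z_c; mantle fills any gap and the z_c terms cancel.
Column 1: 2.408×903 + 19.66×2830 + (z_c − 22.068)×3220
Column 2: 1.885×0 + x×2830 + (z_c − 1.885 − 0 − x)×3220
The z_c×3220 term appears on both sides and cancels. Collect the known terms of each column as K = Σ(ρt)_known − 3220 × (depth of known layers): K_1 = 57812.224 − 3220×22.068 = −13246.736; K_2 = 0 − 3220×(1.885 + 0) = −6069.7.
Balance: K_1 = K_2 − x×(3220 − 2830), so x = (K_2 − K_1)/(3220 − 2830) = 7177.04/390 = 18.4 km.

18.4 km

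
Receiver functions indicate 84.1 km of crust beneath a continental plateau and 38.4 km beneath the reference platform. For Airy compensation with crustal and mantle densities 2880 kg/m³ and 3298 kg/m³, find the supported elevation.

5.79 km

Excess crust Δ = 84.1 km − 38.4 km = 45.7 km, split between elevation h and root r with h + r = Δ.
Airy balance ρ_c h = (ρ_m − ρ_c) r gives r = h ρ_c/(ρ_m − ρ_c), so h (1 + ρ_c/(ρ_m − ρ_c)) = Δ, i.e. h = Δ (ρ_m − ρ_c)/ρ_m.
h = 45.7 km × 418/3298 = 5.79 km.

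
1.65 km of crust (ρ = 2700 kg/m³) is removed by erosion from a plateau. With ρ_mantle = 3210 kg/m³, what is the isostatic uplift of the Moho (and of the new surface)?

1.39 km

Unloading: uplift u = e ρ_c/ρ_m = 1.65 km × 2700/3210 = 1.39 km.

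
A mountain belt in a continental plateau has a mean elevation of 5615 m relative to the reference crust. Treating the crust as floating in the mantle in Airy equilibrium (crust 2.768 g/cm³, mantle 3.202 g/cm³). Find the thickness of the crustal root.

35800 m

For local isostatic compensation: the weight of the topography is balanced by the buoyancy of the root, ρ_c h = (ρ_m − ρ_c) r.
r = h · ρ_c / (ρ_m − ρ_c) = 5615 m × 2.768 / (3.202 − 2.768) = 35800 m.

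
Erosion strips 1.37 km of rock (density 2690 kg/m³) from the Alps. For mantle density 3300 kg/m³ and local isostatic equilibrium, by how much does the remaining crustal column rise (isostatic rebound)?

1.12 km

Unloading: uplift u = e ρ_c/ρ_m = 1.37 km × 2690/3300 = 1.12 km.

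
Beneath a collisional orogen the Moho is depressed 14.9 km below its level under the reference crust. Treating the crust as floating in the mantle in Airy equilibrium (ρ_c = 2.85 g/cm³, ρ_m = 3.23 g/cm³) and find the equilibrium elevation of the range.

By Archimedes' principle applied to the lithosphere: ρ_c h = (ρ_m − ρ_c) r.
h = r (ρ_m − ρ_c) / ρ_c = 14.9 km × (3.23 − 2.85) / 2.85 = 1.99 km.

1.99 km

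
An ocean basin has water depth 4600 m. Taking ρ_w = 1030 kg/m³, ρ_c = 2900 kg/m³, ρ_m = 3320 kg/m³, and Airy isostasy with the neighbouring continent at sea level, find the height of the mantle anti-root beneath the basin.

20500 m

By Archimedes' principle applied to the lithosphere: replacing crust with seawater at the top is compensated by replacing crust with mantle at the base: d (ρ_c − ρ_w) = a (ρ_m − ρ_c).
a = d (ρ_c − ρ_w)/(ρ_m − ρ_c) = 4600 m × 1870/420 = 20500 m.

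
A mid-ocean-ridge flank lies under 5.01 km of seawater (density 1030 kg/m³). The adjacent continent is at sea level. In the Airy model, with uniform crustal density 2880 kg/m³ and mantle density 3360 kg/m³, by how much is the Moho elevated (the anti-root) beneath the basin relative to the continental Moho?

19.3 km

By Archimedes' principle applied to the lithosphere: replacing crust with seawater at the top is compensated by replacing crust with mantle at the base: d (ρ_c − ρ_w) = a (ρ_m − ρ_c).
a = d (ρ_c − ρ_w)/(ρ_m − ρ_c) = 5.01 km × 1850/480 = 19.3 km.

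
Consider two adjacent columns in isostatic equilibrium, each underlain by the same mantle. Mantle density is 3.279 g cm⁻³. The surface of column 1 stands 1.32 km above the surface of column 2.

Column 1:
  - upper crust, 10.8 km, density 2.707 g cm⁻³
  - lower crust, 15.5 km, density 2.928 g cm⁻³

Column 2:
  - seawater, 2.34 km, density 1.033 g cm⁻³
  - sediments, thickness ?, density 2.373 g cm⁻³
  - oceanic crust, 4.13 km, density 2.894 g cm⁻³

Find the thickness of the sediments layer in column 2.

0.49 km

Take the compensation level at the base of the deeper column (depth z_c below the surface of column 1) and equate Σ ρ_i t_i down to z_c; mantle fills any gap and the z_c terms cancel.
Column 1: 10.8×2.707 + 15.5×2.928 + (z_c − 26.3)×3.279
Column 2: 1.32×0 + 2.34×1.033 + x×2.373 + 4.13×2.894 + (z_c − 1.32 − 6.47 − x)×3.279
The z_c×3.279 term appears on both sides and cancels. Collect the known terms of each column as K = Σ(ρt)_known − 3.279 × (depth of known layers): K_1 = 74.6196 − 3.279×26.3 = −11.6181; K_2 = 14.36944 − 3.279×(1.32 + 6.47) = −11.17397.
Balance: K_1 = K_2 − x×(3.279 − 2.373), so x = (K_2 − K_1)/(3.279 − 2.373) = 0.44413/0.906 = 0.49 km.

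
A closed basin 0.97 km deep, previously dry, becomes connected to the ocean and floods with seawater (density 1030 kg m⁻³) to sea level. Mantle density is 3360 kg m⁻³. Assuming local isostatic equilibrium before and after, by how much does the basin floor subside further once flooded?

0.429 km

After flooding the water column is d + s deep. Its weight must equal the weight of mantle displaced by the extra subsidence s: (d + s) ρ_w = s ρ_m.
s = d ρ_w / (ρ_m − ρ_w) = 0.97 km × 1030/(3360 − 1030) = 0.429 km.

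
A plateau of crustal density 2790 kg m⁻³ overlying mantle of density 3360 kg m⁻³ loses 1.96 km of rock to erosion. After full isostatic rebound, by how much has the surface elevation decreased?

0.333 km

Rebound u = e ρ_c/ρ_m = 1.96 km × 2790/3360 = 1.627 km.
Net surface drop = e − u = 1.96 km − 1.627 km = e (ρ_m − ρ_c)/ρ_m = 0.333 km.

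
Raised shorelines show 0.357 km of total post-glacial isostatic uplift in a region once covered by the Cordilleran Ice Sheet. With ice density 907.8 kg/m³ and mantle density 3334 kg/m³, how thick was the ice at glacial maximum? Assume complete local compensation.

1.31 km

u = t ρ_ice/ρ_m → t = u ρ_m/ρ_ice = 0.357 km × 3334/907.8 = 1.31 km.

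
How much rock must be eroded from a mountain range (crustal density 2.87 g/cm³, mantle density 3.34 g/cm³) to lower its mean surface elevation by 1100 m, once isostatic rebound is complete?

7820 m

Net drop Δ = e − u = e − e ρ_c/ρ_m = e (ρ_m − ρ_c)/ρ_m.
e = Δ ρ_m/(ρ_m − ρ_c) = 1100 m × 3.34/0.47 = 7820 m.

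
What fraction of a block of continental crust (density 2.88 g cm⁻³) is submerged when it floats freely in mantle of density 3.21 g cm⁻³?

Submerged fraction = ρ_obj/ρ_fluid = 2.88/3.21 = 0.897.

0.897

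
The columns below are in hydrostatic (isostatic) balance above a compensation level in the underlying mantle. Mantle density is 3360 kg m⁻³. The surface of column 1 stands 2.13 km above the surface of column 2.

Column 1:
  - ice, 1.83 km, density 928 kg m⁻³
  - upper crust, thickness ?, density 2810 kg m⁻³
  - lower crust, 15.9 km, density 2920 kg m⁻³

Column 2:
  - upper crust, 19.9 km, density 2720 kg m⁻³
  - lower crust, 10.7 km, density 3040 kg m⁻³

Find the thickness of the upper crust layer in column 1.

21.6 km

Take the compensation level at the base of the deeper column (depth z_c below the surface of column 1) and equate Σ ρ_i t_i down to z_c; mantle fills any gap and the z_c terms cancel.
Column 1: 1.83×928 + x×2810 + 15.9×2920 + (z_c − 17.73 − x)×3360
Column 2: 2.13×0 + 19.9×2720 + 10.7×3040 + (z_c − 2.13 − 30.6)×3360
The z_c×3360 term appears on both sides and cancels. Collect the known terms of each column as K = Σ(ρt)_known − 3360 × (depth of known layers): K_1 = 48126.24 − 3360×17.73 = −11446.56; K_2 = 86656 − 3360×(2.13 + 30.6) = −23316.8.
Balance: K_1 − x×(3360 − 2810) = K_2, so x = (K_1 − K_2)/(3360 − 2810) = 11870.2/550 = 21.6 km.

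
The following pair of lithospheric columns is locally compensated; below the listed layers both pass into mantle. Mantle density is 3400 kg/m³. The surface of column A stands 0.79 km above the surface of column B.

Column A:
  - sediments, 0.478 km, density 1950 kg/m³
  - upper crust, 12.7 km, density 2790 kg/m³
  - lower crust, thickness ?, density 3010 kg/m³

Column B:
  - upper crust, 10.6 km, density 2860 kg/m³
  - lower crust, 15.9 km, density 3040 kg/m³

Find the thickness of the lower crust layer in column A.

14.6 km

Take the compensation level at the base of the deeper column (depth z_c below the surface of column A) and equate Σ ρ_i t_i down to z_c; mantle fills any gap and the z_c terms cancel.
Column A: 0.478×1950 + 12.7×2790 + x×3010 + (z_c − 13.178 − x)×3400
Column B: 0.79×0 + 10.6×2860 + 15.9×3040 + (z_c − 0.79 − 26.5)×3400
The z_c×3400 term appears on both sides and cancels. Collect the known terms of each column as K = Σ(ρt)_known − 3400 × (depth of known layers): K_A = 36365.1 − 3400×13.178 = −8440.1; K_B = 78652 − 3400×(0.79 + 26.5) = −14134.
Balance: K_A − x×(3400 − 3010) = K_B, so x = (K_A − K_B)/(3400 − 3010) = 5693.9/390 = 14.6 km.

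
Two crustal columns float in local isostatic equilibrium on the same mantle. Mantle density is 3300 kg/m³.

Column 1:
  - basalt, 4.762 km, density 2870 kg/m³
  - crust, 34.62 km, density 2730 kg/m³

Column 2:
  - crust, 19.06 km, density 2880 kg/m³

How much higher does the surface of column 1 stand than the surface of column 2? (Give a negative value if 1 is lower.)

For any compensation level in the mantle, the mantle terms cancel and isostasy reduces to e = (Σt_1 − Σt_2) − (Σ(ρt)_1 − Σ(ρt)_2) / ρ_m.
Σt_1 = 39.382 km; Σt_2 = 19.06 km; Σ(ρt)_1 = 108179.54; Σ(ρt)_2 = 54892.8 (in km·kg/m³).
e = (39.382 − 19.06) − (108179.54 − 54892.8) / 3300 = 4.17 km.

4.17 km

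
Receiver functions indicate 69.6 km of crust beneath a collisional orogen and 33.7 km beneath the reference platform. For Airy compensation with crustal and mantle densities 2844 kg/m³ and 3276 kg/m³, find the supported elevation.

Excess crust Δ = 69.6 km − 33.7 km = 35.9 km, split between elevation h and root r with h + r = Δ.
Airy balance ρ_c h = (ρ_m − ρ_c) r gives r = h ρ_c/(ρ_m − ρ_c), so h (1 + ρ_c/(ρ_m − ρ_c)) = Δ, i.e. h = Δ (ρ_m − ρ_c)/ρ_m.
h = 35.9 km × 432/3276 = 4.73 km.

4.73 km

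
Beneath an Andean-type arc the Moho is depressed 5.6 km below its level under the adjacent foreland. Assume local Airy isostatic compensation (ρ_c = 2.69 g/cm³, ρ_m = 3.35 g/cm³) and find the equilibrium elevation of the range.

In Airy isostatic equilibrium: ρ_c h = (ρ_m − ρ_c) r.
h = r (ρ_m − ρ_c) / ρ_c = 5.6 km × (3.35 − 2.69) / 2.69 = 1.37 km.

1.37 km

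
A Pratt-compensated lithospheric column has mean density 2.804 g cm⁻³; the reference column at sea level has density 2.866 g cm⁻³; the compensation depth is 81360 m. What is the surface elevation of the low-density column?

1800 m

ρ_ref D = ρ (D + h) → h = D (ρ_ref − ρ)/ρ.
h = 81360 m × (2.866 − 2.804)/2.804 = 1800 m.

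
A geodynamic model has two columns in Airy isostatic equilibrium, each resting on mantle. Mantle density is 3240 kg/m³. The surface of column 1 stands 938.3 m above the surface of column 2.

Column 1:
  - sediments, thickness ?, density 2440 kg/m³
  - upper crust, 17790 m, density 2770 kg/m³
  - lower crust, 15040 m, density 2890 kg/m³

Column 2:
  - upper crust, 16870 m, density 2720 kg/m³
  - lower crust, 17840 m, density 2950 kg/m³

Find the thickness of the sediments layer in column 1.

4200 m

Take the compensation level at the base of the deeper column (depth z_c below the surface of column 1) and equate Σ ρ_i t_i down to z_c; mantle fills any gap and the z_c terms cancel.
Column 1: x×2440 + 17790×2770 + 15040×2890 + (z_c − 32830 − x)×3240
Column 2: 938.3×0 + 16870×2720 + 17840×2950 + (z_c − 938.3 − 34710)×3240
The z_c×3240 term appears on both sides and cancels. Collect the known terms of each column as K = Σ(ρt)_known − 3240 × (depth of known layers): K_1 = 92743900 − 3240×32830 = −13625300; K_2 = 98514400 − 3240×(938.3 + 34710) = −16986092.
Balance: K_1 − x×(3240 − 2440) = K_2, so x = (K_1 − K_2)/(3240 − 2440) = 3360790/800 = 4200 m.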